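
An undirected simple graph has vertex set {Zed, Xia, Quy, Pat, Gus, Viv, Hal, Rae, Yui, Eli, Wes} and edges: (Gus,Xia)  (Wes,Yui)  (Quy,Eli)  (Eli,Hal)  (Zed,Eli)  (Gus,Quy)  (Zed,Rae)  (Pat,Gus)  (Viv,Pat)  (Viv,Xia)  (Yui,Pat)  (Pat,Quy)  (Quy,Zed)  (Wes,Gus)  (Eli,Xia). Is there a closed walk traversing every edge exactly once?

Degrees: Zed:3, Xia:3, Quy:4, Pat:4, Gus:4, Viv:2, Hal:1, Rae:1, Yui:2, Eli:4, Wes:2
Vertices with odd degree: Zed, Xia, Hal, Rae. An Eulerian circuit requires all degrees even.

No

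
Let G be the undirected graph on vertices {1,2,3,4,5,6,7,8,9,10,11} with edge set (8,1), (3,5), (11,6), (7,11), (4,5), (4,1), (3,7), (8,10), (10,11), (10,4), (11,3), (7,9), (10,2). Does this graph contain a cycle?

The graph has 11 vertices, 13 edges, and 1 connected component.
Since 13 > 11 - 1, a cycle must exist; for instance 11-7-3-11.

Yes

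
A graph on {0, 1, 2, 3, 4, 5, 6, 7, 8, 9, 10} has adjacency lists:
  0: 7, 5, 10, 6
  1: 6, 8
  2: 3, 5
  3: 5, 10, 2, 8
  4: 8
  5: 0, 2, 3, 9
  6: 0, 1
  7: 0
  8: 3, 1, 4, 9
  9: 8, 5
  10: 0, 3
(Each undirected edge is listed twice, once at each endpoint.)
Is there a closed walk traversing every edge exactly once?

No

Degrees: 0:4, 1:2, 2:2, 3:4, 4:1, 5:4, 6:2, 7:1, 8:4, 9:2, 10:2
4, 7 have odd degree; an Eulerian circuit needs every degree to be even, so none exists.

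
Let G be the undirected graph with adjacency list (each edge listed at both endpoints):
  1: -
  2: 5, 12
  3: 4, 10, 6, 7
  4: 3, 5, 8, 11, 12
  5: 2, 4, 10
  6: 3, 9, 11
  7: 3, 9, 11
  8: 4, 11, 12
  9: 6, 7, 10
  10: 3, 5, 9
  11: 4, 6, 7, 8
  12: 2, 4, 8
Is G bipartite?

No

The cycle 4-8-12-4 has length 3, which is odd, so the graph is not bipartite.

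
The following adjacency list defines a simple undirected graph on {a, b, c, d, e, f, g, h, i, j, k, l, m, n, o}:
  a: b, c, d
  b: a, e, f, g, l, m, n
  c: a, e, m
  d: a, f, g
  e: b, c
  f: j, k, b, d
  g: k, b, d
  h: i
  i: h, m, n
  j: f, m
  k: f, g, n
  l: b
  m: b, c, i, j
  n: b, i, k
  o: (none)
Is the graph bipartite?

Yes

Color {b, c, d, i, j, k, o} black and {a, e, f, g, h, l, m, n} white. No edge joins two same-colored vertices, so the graph is bipartite.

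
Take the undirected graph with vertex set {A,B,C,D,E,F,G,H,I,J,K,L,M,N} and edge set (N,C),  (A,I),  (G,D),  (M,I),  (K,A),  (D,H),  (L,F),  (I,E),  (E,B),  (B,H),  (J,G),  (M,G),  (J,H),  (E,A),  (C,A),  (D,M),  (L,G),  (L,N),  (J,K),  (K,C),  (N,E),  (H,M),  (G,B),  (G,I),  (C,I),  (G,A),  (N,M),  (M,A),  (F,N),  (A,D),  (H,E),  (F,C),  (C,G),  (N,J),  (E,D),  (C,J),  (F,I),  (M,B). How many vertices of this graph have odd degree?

Degrees: A:7, B:4, C:7, D:5, E:6, F:4, G:8, H:5, I:6, J:5, K:3, L:3, M:7, N:6
Odd-degree vertices: A, C, D, H, J, K, L, M.

8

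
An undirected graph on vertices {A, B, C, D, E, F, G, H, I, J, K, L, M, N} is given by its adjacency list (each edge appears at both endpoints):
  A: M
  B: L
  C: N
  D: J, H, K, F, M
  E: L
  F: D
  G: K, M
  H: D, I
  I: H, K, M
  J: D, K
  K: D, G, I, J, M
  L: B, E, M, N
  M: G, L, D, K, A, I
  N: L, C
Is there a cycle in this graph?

Yes

|V| = 14, |E| = 18, number of components = 1.
One cycle is M-I-K-M.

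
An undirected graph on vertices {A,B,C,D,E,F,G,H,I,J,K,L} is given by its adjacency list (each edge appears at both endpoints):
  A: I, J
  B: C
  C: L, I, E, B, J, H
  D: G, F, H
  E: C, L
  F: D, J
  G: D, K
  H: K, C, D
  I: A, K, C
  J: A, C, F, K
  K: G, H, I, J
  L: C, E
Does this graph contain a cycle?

Yes

The graph has 12 vertices, 17 edges, and 1 connected component.
One cycle is C-L-E-C.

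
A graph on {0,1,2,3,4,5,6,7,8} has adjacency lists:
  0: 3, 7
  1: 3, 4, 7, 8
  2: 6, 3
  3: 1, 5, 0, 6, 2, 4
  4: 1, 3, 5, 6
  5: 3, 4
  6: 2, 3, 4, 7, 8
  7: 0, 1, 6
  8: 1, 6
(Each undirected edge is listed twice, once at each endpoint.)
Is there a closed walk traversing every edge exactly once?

No

Degrees: 0:2, 1:4, 2:2, 3:6, 4:4, 5:2, 6:5, 7:3, 8:2
Vertices with odd degree: 6, 7. An Eulerian circuit requires all degrees even.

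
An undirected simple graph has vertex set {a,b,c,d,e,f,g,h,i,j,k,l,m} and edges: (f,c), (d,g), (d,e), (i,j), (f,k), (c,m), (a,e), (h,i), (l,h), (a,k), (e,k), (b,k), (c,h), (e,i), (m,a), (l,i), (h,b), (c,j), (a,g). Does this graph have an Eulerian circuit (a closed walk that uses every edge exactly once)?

Degrees: a:4, b:2, c:4, d:2, e:4, f:2, g:2, h:4, i:4, j:2, k:4, l:2, m:2
Every vertex has even degree and the edges form a single connected piece, so an Eulerian circuit exists.

Yes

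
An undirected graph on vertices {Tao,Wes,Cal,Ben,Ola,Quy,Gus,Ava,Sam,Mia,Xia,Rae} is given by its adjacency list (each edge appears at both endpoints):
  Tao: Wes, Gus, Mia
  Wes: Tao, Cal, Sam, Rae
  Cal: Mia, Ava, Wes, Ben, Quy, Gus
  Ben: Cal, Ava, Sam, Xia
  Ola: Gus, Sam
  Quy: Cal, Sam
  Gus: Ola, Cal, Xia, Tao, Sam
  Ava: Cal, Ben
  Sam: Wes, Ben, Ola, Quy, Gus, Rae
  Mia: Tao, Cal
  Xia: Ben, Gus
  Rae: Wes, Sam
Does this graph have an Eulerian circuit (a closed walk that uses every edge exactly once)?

No

Degrees: Tao:3, Wes:4, Cal:6, Ben:4, Ola:2, Quy:2, Gus:5, Ava:2, Sam:6, Mia:2, Xia:2, Rae:2
Vertices with odd degree: Tao, Gus. An Eulerian circuit requires all degrees even.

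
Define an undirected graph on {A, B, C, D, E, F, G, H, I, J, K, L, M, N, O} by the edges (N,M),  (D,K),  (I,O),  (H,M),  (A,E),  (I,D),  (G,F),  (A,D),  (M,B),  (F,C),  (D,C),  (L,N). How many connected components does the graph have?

3

Component: {J}
Component: {B, H, L, M, N}
Component: {A, C, D, E, F, G, I, K, O}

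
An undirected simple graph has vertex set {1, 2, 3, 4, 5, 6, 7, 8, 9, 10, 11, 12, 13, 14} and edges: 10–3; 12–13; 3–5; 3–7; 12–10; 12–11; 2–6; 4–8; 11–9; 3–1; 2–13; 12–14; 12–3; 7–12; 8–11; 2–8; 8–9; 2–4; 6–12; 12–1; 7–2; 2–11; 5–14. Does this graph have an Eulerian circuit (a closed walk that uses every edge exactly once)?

Degrees: 1:2, 2:6, 3:5, 4:2, 5:2, 6:2, 7:3, 8:4, 9:2, 10:2, 11:4, 12:8, 13:2, 14:2
Vertices with odd degree: 3, 7. An Eulerian circuit requires all degrees even.

No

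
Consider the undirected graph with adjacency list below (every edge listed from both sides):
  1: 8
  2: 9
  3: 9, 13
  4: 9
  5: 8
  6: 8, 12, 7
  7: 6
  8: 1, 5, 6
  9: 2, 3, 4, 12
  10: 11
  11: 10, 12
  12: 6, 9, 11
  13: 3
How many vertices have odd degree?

10

Degrees: 1:1, 2:1, 3:2, 4:1, 5:1, 6:3, 7:1, 8:3, 9:4, 10:1, 11:2, 12:3, 13:1
Odd-degree vertices: 1, 2, 4, 5, 6, 7, 8, 10, 12, 13.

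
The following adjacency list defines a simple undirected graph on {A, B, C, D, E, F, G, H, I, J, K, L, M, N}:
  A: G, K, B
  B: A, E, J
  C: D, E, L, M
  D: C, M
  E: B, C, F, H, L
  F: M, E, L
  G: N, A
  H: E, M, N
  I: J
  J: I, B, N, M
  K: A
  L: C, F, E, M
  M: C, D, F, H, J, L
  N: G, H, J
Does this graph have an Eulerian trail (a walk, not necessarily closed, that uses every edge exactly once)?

Degrees: A:3, B:3, C:4, D:2, E:5, F:3, G:2, H:3, I:1, J:4, K:1, L:4, M:6, N:3
Odd-degree vertices: A, B, E, F, H, I, K, N (8 total).
With 8 odd-degree vertices (more than two), no single trail can use every edge.

No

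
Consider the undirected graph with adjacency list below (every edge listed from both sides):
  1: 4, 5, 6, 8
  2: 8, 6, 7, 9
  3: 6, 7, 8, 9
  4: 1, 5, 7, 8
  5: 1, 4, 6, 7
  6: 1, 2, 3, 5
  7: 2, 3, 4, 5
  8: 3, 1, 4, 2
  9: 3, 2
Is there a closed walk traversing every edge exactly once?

Degrees: 1:4, 2:4, 3:4, 4:4, 5:4, 6:4, 7:4, 8:4, 9:2
All degrees are even and the non-isolated vertices are connected — an Eulerian circuit exists.

Yes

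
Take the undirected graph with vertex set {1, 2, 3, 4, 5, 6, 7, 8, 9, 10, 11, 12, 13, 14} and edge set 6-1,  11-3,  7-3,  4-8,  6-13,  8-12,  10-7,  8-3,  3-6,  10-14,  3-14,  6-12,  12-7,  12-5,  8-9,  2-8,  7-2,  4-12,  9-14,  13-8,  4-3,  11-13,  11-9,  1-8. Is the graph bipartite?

No

4-8-3-4 is an odd cycle (length 3), and a bipartite graph can contain only even cycles.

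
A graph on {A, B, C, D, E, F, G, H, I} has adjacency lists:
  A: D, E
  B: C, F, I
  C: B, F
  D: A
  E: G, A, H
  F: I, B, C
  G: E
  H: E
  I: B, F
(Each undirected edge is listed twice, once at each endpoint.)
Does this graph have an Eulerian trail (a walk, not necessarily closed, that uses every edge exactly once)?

No

Degrees: A:2, B:3, C:2, D:1, E:3, F:3, G:1, H:1, I:2
Odd-degree vertices: B, D, E, F, G, H (6 total).
An Eulerian trail requires 0 or 2 odd-degree vertices; here there are 6.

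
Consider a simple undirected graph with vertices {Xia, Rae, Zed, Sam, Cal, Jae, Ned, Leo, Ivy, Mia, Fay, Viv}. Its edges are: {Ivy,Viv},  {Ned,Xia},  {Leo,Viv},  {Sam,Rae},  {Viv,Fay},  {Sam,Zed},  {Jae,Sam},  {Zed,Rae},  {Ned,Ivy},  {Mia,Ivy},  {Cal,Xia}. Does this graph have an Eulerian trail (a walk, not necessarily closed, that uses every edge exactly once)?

Degrees: Xia:2, Rae:2, Zed:2, Sam:3, Cal:1, Jae:1, Ned:2, Leo:1, Ivy:3, Mia:1, Fay:1, Viv:3
Odd-degree vertices: Sam, Cal, Jae, Leo, Ivy, Mia, Fay, Viv (8 total).
With 8 odd-degree vertices (more than two), no single trail can use every edge.

No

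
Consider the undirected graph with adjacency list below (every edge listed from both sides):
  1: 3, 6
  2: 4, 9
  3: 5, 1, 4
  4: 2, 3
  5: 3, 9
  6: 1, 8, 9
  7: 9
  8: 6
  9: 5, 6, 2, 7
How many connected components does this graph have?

1

Component: {1, 2, 3, 4, 5, 6, 7, 8, 9}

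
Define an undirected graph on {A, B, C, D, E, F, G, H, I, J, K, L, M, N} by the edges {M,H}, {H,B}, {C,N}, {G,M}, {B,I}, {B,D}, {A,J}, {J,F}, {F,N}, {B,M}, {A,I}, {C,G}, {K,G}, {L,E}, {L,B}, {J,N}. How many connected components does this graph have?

Component: {A, B, C, D, E, F, G, H, I, J, K, L, M, N}

1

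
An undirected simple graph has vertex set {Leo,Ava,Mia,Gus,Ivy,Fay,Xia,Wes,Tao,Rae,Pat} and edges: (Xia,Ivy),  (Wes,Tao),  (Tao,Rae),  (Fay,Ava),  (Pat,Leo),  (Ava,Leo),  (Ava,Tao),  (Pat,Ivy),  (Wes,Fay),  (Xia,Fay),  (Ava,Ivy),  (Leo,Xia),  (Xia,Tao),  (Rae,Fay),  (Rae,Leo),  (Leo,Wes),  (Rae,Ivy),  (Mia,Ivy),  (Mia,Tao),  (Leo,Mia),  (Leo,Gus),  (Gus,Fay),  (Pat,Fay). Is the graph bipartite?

Yes

Color {Ava, Mia, Gus, Xia, Wes, Rae, Pat} black and {Leo, Ivy, Fay, Tao} white. No edge joins two same-colored vertices, so the graph is bipartite.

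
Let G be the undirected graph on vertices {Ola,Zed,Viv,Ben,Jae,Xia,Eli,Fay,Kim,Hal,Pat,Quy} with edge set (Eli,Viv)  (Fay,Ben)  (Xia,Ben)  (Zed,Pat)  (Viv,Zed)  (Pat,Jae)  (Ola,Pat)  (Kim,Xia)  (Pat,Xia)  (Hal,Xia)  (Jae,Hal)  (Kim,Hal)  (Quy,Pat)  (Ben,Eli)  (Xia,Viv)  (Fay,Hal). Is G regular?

No

Degrees: Ola:1, Zed:2, Viv:3, Ben:3, Jae:2, Xia:5, Eli:2, Fay:2, Kim:2, Hal:4, Pat:5, Quy:1
Degrees are not all equal (e.g. deg(Ola)=1 but deg(Xia)=5); not regular.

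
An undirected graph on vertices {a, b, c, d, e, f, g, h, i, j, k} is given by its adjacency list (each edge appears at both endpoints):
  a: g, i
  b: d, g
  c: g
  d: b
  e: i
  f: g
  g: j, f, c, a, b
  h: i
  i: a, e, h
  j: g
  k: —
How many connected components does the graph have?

Component: {k}
Component: {a, b, c, d, e, f, g, h, i, j}

2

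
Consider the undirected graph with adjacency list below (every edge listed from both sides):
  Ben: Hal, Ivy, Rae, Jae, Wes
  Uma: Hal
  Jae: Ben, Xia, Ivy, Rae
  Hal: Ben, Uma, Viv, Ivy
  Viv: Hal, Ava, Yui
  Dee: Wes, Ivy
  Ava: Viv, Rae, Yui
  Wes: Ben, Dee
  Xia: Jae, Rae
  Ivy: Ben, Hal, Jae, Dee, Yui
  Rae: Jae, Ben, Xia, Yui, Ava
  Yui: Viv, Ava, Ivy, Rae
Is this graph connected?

Yes

Starting from Ben and exploring outward reaches every vertex (Ben, Ivy, Wes, Rae, Hal, Jae, Yui, Dee, Ava, Xia, Uma, Viv); the graph is connected.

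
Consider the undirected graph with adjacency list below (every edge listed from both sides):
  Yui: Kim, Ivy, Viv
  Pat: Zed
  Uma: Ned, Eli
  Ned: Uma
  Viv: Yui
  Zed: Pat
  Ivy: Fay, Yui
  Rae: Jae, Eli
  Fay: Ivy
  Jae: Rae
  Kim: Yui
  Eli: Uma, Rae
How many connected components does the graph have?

Component: {Pat, Zed}
Component: {Yui, Viv, Ivy, Fay, Kim}
Component: {Uma, Ned, Rae, Jae, Eli}

3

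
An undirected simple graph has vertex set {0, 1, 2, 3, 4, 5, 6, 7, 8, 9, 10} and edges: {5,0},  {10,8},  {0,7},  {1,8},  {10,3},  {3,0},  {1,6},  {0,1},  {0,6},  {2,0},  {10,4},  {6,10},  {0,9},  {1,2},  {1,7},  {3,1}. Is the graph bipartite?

The cycle 0-1-6-0 has length 3, which is odd, so the graph is not bipartite.

No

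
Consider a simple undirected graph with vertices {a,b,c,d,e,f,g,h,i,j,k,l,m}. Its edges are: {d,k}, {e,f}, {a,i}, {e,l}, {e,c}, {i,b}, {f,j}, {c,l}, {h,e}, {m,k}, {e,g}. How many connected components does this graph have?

Component: {a, b, i}
Component: {d, k, m}
Component: {c, e, f, g, h, j, l}

3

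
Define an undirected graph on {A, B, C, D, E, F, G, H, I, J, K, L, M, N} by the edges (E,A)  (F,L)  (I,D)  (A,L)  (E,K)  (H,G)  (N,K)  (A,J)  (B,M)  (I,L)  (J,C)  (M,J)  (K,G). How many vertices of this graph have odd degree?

10

Degrees: A:3, B:1, C:1, D:1, E:2, F:1, G:2, H:1, I:2, J:3, K:3, L:3, M:2, N:1
Odd-degree vertices: A, B, C, D, F, H, J, K, L, N.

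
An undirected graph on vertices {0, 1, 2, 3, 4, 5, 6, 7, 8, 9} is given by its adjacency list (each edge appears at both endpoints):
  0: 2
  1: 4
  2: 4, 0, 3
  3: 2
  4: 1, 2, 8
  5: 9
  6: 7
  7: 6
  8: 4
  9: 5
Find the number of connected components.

3

Component: {5, 9}
Component: {6, 7}
Component: {0, 1, 2, 3, 4, 8}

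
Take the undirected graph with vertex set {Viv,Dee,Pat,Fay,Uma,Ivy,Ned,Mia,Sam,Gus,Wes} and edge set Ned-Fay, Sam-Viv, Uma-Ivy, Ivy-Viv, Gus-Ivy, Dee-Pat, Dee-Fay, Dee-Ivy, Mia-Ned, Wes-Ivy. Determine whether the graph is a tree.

Yes

The graph has 11 vertices and 10 edges.
Connected and |E| = |V| - 1, which characterizes a tree.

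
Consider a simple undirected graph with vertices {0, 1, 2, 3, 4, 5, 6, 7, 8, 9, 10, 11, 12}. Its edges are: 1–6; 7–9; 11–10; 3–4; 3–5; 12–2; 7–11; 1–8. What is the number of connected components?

5

Component: {0}
Component: {2, 12}
Component: {1, 6, 8}
Component: {3, 4, 5}
Component: {7, 9, 10, 11}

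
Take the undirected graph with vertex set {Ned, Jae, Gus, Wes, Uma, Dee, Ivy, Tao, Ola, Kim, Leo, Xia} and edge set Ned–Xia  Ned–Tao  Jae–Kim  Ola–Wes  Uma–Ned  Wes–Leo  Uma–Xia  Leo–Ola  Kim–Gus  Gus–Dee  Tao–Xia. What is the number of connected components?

4

Component: {Ivy}
Component: {Wes, Ola, Leo}
Component: {Ned, Uma, Tao, Xia}
Component: {Jae, Gus, Dee, Kim}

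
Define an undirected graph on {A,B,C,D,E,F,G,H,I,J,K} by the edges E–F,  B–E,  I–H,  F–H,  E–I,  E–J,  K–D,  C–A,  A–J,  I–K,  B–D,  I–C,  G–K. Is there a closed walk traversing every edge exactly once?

Degrees: A:2, B:2, C:2, D:2, E:4, F:2, G:1, H:2, I:4, J:2, K:3
Vertices with odd degree: G, K. An Eulerian circuit requires all degrees even.

No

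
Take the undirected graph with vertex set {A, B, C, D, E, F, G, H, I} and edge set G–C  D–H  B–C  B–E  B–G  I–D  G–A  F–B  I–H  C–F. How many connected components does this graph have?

2

Component: {D, H, I}
Component: {A, B, C, E, F, G}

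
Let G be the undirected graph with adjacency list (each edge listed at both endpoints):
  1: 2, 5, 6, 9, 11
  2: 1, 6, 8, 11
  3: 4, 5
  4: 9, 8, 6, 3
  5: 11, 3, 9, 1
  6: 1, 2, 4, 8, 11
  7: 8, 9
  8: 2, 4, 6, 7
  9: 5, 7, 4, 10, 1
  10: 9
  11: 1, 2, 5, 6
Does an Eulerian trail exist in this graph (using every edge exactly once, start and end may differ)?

Degrees: 1:5, 2:4, 3:2, 4:4, 5:4, 6:5, 7:2, 8:4, 9:5, 10:1, 11:4
Odd-degree vertices: 1, 6, 9, 10 (4 total).
An Eulerian trail requires 0 or 2 odd-degree vertices; here there are 4.

No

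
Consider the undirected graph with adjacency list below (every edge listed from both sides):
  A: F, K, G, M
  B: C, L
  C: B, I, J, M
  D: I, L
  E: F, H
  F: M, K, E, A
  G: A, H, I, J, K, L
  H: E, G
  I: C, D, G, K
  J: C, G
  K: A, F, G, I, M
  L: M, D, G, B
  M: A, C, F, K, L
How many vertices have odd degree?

Degrees: A:4, B:2, C:4, D:2, E:2, F:4, G:6, H:2, I:4, J:2, K:5, L:4, M:5
Odd-degree vertices: K, M.

2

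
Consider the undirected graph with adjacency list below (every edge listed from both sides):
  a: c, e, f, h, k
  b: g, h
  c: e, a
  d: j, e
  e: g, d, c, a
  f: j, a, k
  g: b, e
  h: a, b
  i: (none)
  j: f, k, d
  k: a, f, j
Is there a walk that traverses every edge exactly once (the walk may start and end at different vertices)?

Degrees: a:5, b:2, c:2, d:2, e:4, f:3, g:2, h:2, i:0, j:3, k:3
Odd-degree vertices: a, f, j, k (4 total).
An Eulerian trail requires 0 or 2 odd-degree vertices; here there are 4.

No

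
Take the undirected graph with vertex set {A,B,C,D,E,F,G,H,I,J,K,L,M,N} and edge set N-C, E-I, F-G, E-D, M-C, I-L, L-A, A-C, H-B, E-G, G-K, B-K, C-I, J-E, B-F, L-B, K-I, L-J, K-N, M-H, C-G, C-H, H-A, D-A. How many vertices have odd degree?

0

Degrees: A:4, B:4, C:6, D:2, E:4, F:2, G:4, H:4, I:4, J:2, K:4, L:4, M:2, N:2
Odd-degree vertices: none.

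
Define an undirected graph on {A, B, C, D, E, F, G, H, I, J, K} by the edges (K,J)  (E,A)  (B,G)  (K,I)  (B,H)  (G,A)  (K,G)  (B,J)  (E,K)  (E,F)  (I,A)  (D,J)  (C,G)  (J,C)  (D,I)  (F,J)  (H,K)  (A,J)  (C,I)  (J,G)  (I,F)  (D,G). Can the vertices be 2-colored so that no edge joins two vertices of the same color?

G-J-K-G is an odd cycle (length 3), and a bipartite graph can contain only even cycles.

No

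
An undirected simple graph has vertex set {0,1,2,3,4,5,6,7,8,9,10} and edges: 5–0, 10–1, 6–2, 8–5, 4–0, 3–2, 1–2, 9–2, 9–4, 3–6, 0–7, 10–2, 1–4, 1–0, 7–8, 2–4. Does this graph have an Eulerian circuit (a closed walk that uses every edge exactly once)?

Degrees: 0:4, 1:4, 2:6, 3:2, 4:4, 5:2, 6:2, 7:2, 8:2, 9:2, 10:2
All degrees are even and the non-isolated vertices are connected — an Eulerian circuit exists.

Yes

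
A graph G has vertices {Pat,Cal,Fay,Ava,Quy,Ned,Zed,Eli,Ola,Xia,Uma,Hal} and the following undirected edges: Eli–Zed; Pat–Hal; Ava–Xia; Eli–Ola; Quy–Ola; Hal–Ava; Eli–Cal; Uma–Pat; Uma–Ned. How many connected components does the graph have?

Component: {Fay}
Component: {Cal, Quy, Zed, Eli, Ola}
Component: {Pat, Ava, Ned, Xia, Uma, Hal}

3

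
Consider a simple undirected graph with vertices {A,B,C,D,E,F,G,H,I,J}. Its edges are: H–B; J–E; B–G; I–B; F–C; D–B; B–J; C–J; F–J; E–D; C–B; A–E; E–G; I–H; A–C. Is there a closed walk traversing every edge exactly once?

Degrees: A:2, B:6, C:4, D:2, E:4, F:2, G:2, H:2, I:2, J:4
Every vertex has even degree and the edges form a single connected piece, so an Eulerian circuit exists.

Yes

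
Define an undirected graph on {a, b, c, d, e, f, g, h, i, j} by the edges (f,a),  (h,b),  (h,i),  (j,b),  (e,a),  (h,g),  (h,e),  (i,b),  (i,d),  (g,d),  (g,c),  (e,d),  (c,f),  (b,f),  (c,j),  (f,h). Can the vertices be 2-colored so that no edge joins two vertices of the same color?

The cycle i-h-b-i has length 3, which is odd, so the graph is not bipartite.

No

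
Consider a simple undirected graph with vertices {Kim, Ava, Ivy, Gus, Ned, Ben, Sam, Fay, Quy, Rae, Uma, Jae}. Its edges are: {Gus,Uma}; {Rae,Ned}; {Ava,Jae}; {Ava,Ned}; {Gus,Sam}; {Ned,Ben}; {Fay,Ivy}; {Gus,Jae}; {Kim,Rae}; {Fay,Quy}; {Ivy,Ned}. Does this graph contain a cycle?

No

|V| = 12, |E| = 11, number of components = 1.
A forest on 12 vertices with 1 component has exactly 11 edges, which matches — so no cycle.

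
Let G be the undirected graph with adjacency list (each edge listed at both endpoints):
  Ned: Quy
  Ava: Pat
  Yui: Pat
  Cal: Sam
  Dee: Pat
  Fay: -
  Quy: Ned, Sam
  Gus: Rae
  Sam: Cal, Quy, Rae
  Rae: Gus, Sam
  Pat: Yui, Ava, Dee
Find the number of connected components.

3

Component: {Fay}
Component: {Ava, Yui, Dee, Pat}
Component: {Ned, Cal, Quy, Gus, Sam, Rae}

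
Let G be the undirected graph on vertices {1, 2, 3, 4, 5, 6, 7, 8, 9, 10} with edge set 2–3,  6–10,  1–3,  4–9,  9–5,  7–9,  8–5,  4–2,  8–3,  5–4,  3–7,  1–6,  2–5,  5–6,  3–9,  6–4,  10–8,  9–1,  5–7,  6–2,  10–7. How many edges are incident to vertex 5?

6

Neighbors of 5: 2, 4, 6, 7, 8, 9.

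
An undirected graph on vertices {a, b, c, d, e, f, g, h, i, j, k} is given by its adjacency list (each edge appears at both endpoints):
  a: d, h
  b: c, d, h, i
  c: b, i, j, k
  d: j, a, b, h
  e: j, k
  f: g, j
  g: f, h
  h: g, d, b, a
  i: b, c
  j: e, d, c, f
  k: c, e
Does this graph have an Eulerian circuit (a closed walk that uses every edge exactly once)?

Degrees: a:2, b:4, c:4, d:4, e:2, f:2, g:2, h:4, i:2, j:4, k:2
Every vertex has even degree and the edges form a single connected piece, so an Eulerian circuit exists.

Yes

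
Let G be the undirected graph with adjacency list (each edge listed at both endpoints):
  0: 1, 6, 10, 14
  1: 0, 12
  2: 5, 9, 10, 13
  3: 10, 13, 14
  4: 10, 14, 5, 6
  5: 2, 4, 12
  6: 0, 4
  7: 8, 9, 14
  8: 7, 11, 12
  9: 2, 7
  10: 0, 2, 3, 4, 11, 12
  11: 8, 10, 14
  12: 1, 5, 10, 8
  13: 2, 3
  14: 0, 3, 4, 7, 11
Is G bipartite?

Yes

Partition the vertices as {1, 5, 6, 8, 9, 10, 13, 14} vs {0, 2, 3, 4, 7, 11, 12}. Each listed edge has one endpoint in each part, so the graph is bipartite.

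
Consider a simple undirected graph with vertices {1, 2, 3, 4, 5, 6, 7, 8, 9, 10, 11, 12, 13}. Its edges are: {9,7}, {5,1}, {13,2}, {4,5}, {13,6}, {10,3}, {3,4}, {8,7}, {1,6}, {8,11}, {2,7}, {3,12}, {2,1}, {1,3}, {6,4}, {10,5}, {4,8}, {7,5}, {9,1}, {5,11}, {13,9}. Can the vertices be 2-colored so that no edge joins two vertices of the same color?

Yes

Partition the vertices as {2, 3, 5, 6, 8, 9} vs {1, 4, 7, 10, 11, 12, 13}. Each listed edge has one endpoint in each part, so the graph is bipartite.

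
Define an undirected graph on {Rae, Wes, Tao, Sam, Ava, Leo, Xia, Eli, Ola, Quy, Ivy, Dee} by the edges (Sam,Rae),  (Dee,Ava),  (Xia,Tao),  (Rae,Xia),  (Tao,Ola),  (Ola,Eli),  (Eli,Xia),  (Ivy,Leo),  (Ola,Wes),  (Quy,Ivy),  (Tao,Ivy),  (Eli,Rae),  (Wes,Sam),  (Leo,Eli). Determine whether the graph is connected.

No

Component: {Ava, Dee}
Component: {Rae, Wes, Tao, Sam, Leo, Xia, Eli, Ola, Quy, Ivy}
No edge joins these 2 groups, so the graph is disconnected.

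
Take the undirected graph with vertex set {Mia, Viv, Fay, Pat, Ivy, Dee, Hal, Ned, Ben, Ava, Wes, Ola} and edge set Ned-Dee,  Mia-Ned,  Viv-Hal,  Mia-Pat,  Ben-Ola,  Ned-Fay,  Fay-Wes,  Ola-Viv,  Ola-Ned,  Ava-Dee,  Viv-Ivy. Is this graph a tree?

Yes

The graph has 12 vertices and 11 edges.
Connected and |E| = |V| - 1, which characterizes a tree.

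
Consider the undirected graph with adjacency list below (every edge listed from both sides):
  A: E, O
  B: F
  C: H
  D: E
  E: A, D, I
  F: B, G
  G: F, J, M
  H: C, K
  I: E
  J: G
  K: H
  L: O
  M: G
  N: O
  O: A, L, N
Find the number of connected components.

3

Component: {C, H, K}
Component: {B, F, G, J, M}
Component: {A, D, E, I, L, N, O}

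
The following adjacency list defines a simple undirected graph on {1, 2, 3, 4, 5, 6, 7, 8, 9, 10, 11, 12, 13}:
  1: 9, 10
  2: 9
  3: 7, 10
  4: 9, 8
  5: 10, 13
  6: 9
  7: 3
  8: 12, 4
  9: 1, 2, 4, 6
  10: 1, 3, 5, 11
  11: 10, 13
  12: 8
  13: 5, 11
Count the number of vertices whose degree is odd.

Degrees: 1:2, 2:1, 3:2, 4:2, 5:2, 6:1, 7:1, 8:2, 9:4, 10:4, 11:2, 12:1, 13:2
Odd-degree vertices: 2, 6, 7, 12.

4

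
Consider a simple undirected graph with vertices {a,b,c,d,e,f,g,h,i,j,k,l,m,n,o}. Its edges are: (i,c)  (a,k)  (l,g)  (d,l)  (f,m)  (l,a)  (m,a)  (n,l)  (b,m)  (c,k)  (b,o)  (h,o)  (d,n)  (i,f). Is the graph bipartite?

No

n-d-l-n is an odd cycle (length 3), and a bipartite graph can contain only even cycles.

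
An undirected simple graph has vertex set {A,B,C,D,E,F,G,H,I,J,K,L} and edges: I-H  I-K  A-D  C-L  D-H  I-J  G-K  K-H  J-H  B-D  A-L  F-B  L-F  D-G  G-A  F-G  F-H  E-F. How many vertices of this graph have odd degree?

Degrees: A:3, B:2, C:1, D:4, E:1, F:5, G:4, H:5, I:3, J:2, K:3, L:3
Odd-degree vertices: A, C, E, F, H, I, K, L.

8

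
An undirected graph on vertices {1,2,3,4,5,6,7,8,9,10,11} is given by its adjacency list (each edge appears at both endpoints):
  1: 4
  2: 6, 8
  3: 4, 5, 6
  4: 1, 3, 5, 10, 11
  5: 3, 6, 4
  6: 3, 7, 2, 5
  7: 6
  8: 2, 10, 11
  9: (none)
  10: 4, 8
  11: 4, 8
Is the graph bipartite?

5-3-6-5 is an odd cycle (length 3), and a bipartite graph can contain only even cycles.

No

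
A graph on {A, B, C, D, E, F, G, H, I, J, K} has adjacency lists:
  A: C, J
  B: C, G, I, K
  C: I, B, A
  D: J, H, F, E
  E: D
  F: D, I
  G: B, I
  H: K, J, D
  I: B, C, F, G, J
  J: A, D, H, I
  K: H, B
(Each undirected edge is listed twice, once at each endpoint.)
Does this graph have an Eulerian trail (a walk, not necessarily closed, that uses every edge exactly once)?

No

Degrees: A:2, B:4, C:3, D:4, E:1, F:2, G:2, H:3, I:5, J:4, K:2
Odd-degree vertices: C, E, H, I (4 total).
An Eulerian trail requires 0 or 2 odd-degree vertices; here there are 4.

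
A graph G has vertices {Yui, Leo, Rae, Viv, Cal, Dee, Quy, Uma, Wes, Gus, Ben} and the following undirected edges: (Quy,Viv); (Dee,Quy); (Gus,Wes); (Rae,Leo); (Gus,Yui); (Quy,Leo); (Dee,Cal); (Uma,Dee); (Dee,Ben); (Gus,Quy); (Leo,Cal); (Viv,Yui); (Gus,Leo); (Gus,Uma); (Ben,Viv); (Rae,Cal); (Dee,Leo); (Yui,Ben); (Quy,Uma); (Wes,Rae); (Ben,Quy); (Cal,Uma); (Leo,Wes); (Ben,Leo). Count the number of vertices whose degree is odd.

8

Degrees: Yui:3, Leo:7, Rae:3, Viv:3, Cal:4, Dee:5, Quy:6, Uma:4, Wes:3, Gus:5, Ben:5
Odd-degree vertices: Yui, Leo, Rae, Viv, Dee, Wes, Gus, Ben.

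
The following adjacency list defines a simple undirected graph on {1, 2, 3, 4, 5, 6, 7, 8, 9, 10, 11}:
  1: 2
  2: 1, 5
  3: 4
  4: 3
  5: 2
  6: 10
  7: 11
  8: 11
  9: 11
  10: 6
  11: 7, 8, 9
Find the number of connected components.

Component: {3, 4}
Component: {6, 10}
Component: {1, 2, 5}
Component: {7, 8, 9, 11}

4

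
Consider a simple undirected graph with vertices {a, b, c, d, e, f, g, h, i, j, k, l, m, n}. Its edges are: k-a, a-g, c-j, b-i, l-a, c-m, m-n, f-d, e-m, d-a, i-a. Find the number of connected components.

Component: {h}
Component: {c, e, j, m, n}
Component: {a, b, d, f, g, i, k, l}

3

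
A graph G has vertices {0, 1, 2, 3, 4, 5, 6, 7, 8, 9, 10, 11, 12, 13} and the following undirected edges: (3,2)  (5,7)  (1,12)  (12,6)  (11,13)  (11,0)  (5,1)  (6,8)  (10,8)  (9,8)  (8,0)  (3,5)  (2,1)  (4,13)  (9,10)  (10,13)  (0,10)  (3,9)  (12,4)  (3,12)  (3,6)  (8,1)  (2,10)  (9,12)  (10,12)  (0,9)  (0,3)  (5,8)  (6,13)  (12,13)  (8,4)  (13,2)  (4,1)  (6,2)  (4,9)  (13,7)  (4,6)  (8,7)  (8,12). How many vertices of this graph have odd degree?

Degrees: 0:5, 1:5, 2:5, 3:6, 4:6, 5:4, 6:6, 7:3, 8:9, 9:6, 10:6, 11:2, 12:8, 13:7
Odd-degree vertices: 0, 1, 2, 7, 8, 13.

6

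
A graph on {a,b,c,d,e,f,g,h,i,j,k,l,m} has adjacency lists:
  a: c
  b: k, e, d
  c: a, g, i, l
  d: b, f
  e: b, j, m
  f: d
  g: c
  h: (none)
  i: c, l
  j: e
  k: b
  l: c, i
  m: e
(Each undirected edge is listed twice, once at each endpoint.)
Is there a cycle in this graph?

Yes

|V| = 13, |E| = 11, number of components = 3.
Since 11 > 13 - 3, a cycle must exist; for instance c-i-l-c.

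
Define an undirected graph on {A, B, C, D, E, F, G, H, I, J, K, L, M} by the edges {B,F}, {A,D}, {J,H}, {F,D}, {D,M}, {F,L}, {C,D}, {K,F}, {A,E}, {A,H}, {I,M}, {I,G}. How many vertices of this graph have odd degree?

Degrees: A:3, B:1, C:1, D:4, E:1, F:4, G:1, H:2, I:2, J:1, K:1, L:1, M:2
Odd-degree vertices: A, B, C, E, G, J, K, L.

8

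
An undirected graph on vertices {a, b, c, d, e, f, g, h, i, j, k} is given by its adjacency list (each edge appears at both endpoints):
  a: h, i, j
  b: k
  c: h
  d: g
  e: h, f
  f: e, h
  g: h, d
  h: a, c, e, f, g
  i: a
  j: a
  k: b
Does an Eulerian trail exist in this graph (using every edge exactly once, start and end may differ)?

Degrees: a:3, b:1, c:1, d:1, e:2, f:2, g:2, h:5, i:1, j:1, k:1
Odd-degree vertices: a, b, c, d, h, i, j, k (8 total).
An Eulerian trail requires 0 or 2 odd-degree vertices; here there are 8.

No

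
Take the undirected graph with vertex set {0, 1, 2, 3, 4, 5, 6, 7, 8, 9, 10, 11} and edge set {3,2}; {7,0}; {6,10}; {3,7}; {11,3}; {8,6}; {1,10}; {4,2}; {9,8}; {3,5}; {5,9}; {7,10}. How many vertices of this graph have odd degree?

6

Degrees: 0:1, 1:1, 2:2, 3:4, 4:1, 5:2, 6:2, 7:3, 8:2, 9:2, 10:3, 11:1
Odd-degree vertices: 0, 1, 4, 7, 10, 11.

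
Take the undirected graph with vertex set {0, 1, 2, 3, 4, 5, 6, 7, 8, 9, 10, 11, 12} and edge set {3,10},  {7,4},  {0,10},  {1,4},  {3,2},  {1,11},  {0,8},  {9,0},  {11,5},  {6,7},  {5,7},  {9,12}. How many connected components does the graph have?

2

Component: {1, 4, 5, 6, 7, 11}
Component: {0, 2, 3, 8, 9, 10, 12}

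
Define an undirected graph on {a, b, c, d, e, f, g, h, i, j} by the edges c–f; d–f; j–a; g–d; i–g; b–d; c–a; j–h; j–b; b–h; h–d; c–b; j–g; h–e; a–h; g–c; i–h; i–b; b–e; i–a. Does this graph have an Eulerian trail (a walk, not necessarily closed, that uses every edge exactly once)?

Degrees: a:4, b:6, c:4, d:4, e:2, f:2, g:4, h:6, i:4, j:4
Odd-degree vertices: none (0 total).
The non-isolated vertices are connected and exactly 0 have odd degree, so an Eulerian trail exists.

Yes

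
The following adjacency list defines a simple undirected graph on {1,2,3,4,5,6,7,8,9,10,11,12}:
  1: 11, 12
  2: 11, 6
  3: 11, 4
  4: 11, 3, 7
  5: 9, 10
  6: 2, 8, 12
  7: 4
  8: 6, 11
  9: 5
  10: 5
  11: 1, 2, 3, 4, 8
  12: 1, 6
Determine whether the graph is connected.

Component: {5, 9, 10}
Component: {1, 2, 3, 4, 6, 7, 8, 11, 12}
There are 2 separate components, so the graph is not connected.

No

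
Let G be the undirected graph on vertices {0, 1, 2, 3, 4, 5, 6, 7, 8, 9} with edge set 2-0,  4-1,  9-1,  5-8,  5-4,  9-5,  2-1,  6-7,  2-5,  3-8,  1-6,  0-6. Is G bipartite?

Yes

A valid 2-coloring puts {2, 4, 6, 8, 9} on one side and {0, 1, 3, 5, 7} on the other; every edge crosses between the two sides.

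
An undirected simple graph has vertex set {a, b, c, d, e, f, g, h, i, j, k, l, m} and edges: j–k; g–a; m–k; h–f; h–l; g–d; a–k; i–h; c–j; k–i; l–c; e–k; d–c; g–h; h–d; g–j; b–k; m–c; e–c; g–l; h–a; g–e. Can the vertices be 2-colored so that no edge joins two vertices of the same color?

l-g-h-l is an odd cycle (length 3), and a bipartite graph can contain only even cycles.

No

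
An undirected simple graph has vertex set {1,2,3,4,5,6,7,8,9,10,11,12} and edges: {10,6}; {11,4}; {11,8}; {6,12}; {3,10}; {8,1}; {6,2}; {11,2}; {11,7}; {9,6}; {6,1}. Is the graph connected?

No

Component: {5}
Component: {1, 2, 3, 4, 6, 7, 8, 9, 10, 11, 12}
There are 2 separate components, so the graph is not connected.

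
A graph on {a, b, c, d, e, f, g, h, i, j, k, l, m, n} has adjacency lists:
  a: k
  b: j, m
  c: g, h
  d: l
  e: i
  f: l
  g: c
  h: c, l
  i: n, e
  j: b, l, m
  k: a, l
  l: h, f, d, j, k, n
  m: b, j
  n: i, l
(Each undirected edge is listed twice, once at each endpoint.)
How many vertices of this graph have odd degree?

Degrees: a:1, b:2, c:2, d:1, e:1, f:1, g:1, h:2, i:2, j:3, k:2, l:6, m:2, n:2
Odd-degree vertices: a, d, e, f, g, j.

6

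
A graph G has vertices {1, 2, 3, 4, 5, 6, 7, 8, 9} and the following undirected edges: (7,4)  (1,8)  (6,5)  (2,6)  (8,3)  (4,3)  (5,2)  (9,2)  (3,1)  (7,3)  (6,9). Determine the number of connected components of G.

Component: {2, 5, 6, 9}
Component: {1, 3, 4, 7, 8}

2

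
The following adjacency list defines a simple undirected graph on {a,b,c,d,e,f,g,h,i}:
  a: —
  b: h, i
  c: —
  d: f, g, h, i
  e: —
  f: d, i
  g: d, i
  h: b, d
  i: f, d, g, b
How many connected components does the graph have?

4

Component: {a}
Component: {c}
Component: {e}
Component: {b, d, f, g, h, i}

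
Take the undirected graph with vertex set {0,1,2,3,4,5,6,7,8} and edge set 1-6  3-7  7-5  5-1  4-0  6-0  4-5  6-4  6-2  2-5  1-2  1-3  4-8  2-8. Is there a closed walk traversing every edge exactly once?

Yes

Degrees: 0:2, 1:4, 2:4, 3:2, 4:4, 5:4, 6:4, 7:2, 8:2
All degrees are even and the non-isolated vertices are connected — an Eulerian circuit exists.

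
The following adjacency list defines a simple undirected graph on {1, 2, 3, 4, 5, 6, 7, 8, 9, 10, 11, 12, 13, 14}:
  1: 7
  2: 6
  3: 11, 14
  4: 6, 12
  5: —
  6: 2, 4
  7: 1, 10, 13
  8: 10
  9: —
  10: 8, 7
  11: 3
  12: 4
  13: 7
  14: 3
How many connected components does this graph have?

Component: {5}
Component: {9}
Component: {3, 11, 14}
Component: {2, 4, 6, 12}
Component: {1, 7, 8, 10, 13}

5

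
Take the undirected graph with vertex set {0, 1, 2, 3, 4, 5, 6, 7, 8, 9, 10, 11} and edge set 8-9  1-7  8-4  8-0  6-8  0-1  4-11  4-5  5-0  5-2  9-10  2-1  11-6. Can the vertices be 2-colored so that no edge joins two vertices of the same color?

Yes

A valid 2-coloring puts {1, 3, 5, 8, 10, 11} on one side and {0, 2, 4, 6, 7, 9} on the other; every edge crosses between the two sides.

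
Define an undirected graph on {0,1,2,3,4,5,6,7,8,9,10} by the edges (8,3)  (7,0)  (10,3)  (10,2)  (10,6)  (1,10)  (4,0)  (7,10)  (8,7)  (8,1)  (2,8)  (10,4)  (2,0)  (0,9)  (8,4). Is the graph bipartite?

Yes

A valid 2-coloring puts {1, 2, 3, 4, 5, 6, 7, 9} on one side and {0, 8, 10} on the other; every edge crosses between the two sides.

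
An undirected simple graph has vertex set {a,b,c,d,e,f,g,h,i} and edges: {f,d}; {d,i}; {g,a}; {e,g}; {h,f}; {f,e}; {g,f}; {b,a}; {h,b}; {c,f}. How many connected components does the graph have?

Component: {a, b, c, d, e, f, g, h, i}

1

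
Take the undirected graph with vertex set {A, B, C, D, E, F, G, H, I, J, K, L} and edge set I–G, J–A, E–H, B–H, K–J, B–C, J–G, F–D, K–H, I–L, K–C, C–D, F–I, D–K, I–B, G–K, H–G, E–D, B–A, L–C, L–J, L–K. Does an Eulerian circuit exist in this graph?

Yes

Degrees: A:2, B:4, C:4, D:4, E:2, F:2, G:4, H:4, I:4, J:4, K:6, L:4
All degrees are even and the non-isolated vertices are connected — an Eulerian circuit exists.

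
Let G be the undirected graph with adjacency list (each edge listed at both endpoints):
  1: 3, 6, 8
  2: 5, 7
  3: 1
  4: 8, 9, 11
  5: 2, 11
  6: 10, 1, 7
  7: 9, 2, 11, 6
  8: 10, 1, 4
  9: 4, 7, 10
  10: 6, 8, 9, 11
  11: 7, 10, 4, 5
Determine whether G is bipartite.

Color {2, 3, 6, 8, 9, 11} black and {1, 4, 5, 7, 10} white. No edge joins two same-colored vertices, so the graph is bipartite.

Yes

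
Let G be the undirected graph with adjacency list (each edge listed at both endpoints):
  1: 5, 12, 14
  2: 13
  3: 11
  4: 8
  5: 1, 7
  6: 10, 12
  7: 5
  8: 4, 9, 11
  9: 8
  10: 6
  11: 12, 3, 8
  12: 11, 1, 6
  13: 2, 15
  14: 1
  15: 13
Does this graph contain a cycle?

No

|V| = 15, |E| = 13, number of components = 2.
Since 13 = 15 - 2, the graph is a forest and contains no cycle.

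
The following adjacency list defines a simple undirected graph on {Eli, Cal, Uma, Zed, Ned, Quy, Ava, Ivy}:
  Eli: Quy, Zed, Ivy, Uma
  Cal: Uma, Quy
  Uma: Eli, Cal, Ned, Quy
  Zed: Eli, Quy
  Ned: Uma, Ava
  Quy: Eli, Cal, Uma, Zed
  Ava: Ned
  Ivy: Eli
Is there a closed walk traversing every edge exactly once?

No

Degrees: Eli:4, Cal:2, Uma:4, Zed:2, Ned:2, Quy:4, Ava:1, Ivy:1
Ava, Ivy have odd degree; an Eulerian circuit needs every degree to be even, so none exists.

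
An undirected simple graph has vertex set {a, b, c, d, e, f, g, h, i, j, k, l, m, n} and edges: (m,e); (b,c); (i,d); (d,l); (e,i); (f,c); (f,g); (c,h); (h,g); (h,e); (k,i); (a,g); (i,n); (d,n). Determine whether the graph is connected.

Component: {j}
Component: {a, b, c, d, e, f, g, h, i, k, l, m, n}
No edge joins these 2 groups, so the graph is disconnected.

No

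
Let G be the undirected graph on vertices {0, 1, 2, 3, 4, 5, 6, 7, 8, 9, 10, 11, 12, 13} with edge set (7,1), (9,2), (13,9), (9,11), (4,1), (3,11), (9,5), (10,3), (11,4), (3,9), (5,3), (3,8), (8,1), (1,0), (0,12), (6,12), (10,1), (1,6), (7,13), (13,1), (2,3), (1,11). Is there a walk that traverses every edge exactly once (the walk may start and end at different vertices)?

Degrees: 0:2, 1:8, 2:2, 3:6, 4:2, 5:2, 6:2, 7:2, 8:2, 9:5, 10:2, 11:4, 12:2, 13:3
Odd-degree vertices: 9, 13 (2 total).
With 2 odd-degree vertices and all edges in one connected piece, an Eulerian trail exists (from 9 to 13).

Yes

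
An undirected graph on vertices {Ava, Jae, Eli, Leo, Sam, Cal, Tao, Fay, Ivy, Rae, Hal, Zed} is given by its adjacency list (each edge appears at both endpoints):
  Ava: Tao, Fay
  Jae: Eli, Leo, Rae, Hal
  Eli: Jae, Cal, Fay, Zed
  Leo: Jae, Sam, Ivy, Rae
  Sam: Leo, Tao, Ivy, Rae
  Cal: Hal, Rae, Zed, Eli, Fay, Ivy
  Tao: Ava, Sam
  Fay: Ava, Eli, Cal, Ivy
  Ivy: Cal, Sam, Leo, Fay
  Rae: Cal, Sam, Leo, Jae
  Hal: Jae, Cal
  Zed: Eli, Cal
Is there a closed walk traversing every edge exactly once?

Yes

Degrees: Ava:2, Jae:4, Eli:4, Leo:4, Sam:4, Cal:6, Tao:2, Fay:4, Ivy:4, Rae:4, Hal:2, Zed:2
All degrees are even and the non-isolated vertices are connected — an Eulerian circuit exists.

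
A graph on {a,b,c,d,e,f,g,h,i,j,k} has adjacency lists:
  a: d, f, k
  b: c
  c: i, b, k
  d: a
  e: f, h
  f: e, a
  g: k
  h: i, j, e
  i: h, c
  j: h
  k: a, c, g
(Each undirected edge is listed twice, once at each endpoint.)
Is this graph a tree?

No

|V| = 11, |E| = 11.
A tree on 11 vertices has exactly 10 edges; this graph has 11, so it contains a cycle and is not a tree.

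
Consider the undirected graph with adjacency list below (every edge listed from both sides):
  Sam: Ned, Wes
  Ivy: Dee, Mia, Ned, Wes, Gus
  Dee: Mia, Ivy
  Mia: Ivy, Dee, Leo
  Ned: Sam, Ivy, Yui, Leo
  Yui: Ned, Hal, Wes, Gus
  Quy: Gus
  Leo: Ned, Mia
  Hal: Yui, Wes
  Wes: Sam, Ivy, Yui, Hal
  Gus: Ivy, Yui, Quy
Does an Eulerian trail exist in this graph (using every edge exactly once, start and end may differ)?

No

Degrees: Sam:2, Ivy:5, Dee:2, Mia:3, Ned:4, Yui:4, Quy:1, Leo:2, Hal:2, Wes:4, Gus:3
Odd-degree vertices: Ivy, Mia, Quy, Gus (4 total).
An Eulerian trail requires 0 or 2 odd-degree vertices; here there are 4.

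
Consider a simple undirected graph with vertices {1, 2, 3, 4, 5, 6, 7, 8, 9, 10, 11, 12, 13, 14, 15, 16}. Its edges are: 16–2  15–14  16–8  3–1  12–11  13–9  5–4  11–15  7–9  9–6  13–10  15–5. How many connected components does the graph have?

Component: {1, 3}
Component: {2, 8, 16}
Component: {6, 7, 9, 10, 13}
Component: {4, 5, 11, 12, 14, 15}

4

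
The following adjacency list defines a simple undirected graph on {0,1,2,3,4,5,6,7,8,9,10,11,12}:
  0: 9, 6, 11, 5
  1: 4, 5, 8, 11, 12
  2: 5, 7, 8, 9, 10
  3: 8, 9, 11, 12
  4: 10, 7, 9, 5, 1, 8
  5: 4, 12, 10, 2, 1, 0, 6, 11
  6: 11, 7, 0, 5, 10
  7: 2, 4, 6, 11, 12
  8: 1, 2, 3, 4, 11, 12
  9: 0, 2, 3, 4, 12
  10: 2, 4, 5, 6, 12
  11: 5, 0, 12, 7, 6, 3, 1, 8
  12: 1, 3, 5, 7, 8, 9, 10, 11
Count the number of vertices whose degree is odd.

6

Degrees: 0:4, 1:5, 2:5, 3:4, 4:6, 5:8, 6:5, 7:5, 8:6, 9:5, 10:5, 11:8, 12:8
Odd-degree vertices: 1, 2, 6, 7, 9, 10.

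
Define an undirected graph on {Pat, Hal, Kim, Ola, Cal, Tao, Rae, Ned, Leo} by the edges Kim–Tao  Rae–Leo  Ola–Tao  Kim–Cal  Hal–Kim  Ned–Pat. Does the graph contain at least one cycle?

No

|V| = 9, |E| = 6, number of components = 3.
Since 6 = 9 - 3, the graph is a forest and contains no cycle.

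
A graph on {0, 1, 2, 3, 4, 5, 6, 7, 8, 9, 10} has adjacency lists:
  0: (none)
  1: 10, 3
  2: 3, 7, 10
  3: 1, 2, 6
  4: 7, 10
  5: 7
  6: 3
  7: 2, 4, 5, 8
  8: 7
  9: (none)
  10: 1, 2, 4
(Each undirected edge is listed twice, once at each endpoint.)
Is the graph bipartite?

Yes

A valid 2-coloring puts {0, 3, 7, 9, 10} on one side and {1, 2, 4, 5, 6, 8} on the other; every edge crosses between the two sides.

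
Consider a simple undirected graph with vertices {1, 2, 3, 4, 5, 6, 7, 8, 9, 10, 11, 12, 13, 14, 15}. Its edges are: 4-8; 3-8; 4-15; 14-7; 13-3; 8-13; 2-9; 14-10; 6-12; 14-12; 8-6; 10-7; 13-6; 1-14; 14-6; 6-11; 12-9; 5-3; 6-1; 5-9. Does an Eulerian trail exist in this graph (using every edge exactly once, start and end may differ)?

Degrees: 1:2, 2:1, 3:3, 4:2, 5:2, 6:6, 7:2, 8:4, 9:3, 10:2, 11:1, 12:3, 13:3, 14:5, 15:1
Odd-degree vertices: 2, 3, 9, 11, 12, 13, 14, 15 (8 total).
An Eulerian trail requires 0 or 2 odd-degree vertices; here there are 8.

No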